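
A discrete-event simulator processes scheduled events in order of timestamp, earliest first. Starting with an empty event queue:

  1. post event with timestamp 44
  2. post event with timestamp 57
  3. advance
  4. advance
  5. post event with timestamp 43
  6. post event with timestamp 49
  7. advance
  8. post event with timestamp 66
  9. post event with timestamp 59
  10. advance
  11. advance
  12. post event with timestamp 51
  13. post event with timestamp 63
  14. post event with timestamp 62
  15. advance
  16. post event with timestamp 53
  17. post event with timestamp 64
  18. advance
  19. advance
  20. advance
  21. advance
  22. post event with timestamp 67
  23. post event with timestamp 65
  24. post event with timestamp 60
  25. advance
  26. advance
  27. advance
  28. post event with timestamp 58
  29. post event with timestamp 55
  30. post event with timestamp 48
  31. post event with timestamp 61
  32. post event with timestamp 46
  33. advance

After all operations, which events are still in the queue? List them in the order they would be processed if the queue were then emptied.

48, 55, 58, 61, 67

insert 44 → {44}
insert 57 → {44, 57}
advance → 44; now {57}
advance → 57; now {}
insert 43 → {43}
insert 49 → {43, 49}
advance → 43; now {49}
insert 66 → {49, 66}
insert 59 → {49, 59, 66}
advance → 49; now {59, 66}
advance → 59; now {66}
insert 51 → {51, 66}
insert 63 → {51, 63, 66}
insert 62 → {51, 62, 63, 66}
advance → 51; now {62, 63, 66}
insert 53 → {53, 62, 63, 66}
insert 64 → {53, 62, 63, 64, 66}
advance → 53; now {62, 63, 64, 66}
advance → 62; now {63, 64, 66}
advance → 63; now {64, 66}
advance → 64; now {66}
insert 67 → {66, 67}
insert 65 → {65, 66, 67}
insert 60 → {60, 65, 66, 67}
advance → 60; now {65, 66, 67}
advance → 65; now {66, 67}
advance → 66; now {67}
insert 58 → {58, 67}
insert 55 → {55, 58, 67}
insert 48 → {48, 55, 58, 67}
insert 61 → {48, 55, 58, 61, 67}
insert 46 → {46, 48, 55, 58, 61, 67}
advance → 46; now {48, 55, 58, 61, 67}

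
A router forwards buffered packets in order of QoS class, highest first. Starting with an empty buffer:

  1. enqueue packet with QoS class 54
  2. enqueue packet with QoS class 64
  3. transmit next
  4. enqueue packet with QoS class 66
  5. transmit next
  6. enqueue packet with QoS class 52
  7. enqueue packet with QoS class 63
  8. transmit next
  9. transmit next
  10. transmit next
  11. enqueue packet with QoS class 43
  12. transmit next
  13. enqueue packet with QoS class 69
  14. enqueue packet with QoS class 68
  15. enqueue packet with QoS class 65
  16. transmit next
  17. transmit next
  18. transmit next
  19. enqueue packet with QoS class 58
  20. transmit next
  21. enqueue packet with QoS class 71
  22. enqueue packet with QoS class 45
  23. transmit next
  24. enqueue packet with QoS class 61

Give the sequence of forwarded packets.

64, 66, 63, 54, 52, 43, 69, 68, 65, 58, 71

insert 54 → {54}
insert 64 → {64, 54}
transmit next → 64; now {54}
insert 66 → {66, 54}
transmit next → 66; now {54}
insert 52 → {54, 52}
insert 63 → {63, 54, 52}
transmit next → 63; now {54, 52}
transmit next → 54; now {52}
transmit next → 52; now {}
insert 43 → {43}
transmit next → 43; now {}
insert 69 → {69}
insert 68 → {69, 68}
insert 65 → {69, 68, 65}
transmit next → 69; now {68, 65}
transmit next → 68; now {65}
transmit next → 65; now {}
insert 58 → {58}
transmit next → 58; now {}
insert 71 → {71}
insert 45 → {71, 45}
transmit next → 71; now {45}
insert 61 → {61, 45}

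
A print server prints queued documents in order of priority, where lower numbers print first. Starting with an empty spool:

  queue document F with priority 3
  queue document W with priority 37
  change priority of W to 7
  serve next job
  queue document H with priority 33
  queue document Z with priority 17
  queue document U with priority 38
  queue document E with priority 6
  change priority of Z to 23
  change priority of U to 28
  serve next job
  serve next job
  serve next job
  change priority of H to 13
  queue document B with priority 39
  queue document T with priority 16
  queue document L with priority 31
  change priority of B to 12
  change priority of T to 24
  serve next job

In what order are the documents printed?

add F (priority 3) → {F:3}
add W (priority 37) → {F:3, W:37}
update W to priority 7 → {F:3, W:7}
serve next job → F; now {W:7}
add H (priority 33) → {W:7, H:33}
add Z (priority 17) → {W:7, Z:17, H:33}
add U (priority 38) → {W:7, Z:17, H:33, U:38}
add E (priority 6) → {E:6, W:7, Z:17, H:33, U:38}
update Z to priority 23 → {E:6, W:7, Z:23, H:33, U:38}
update U to priority 28 → {E:6, W:7, Z:23, U:28, H:33}
serve next job → E; now {W:7, Z:23, U:28, H:33}
serve next job → W; now {Z:23, U:28, H:33}
serve next job → Z; now {U:28, H:33}
update H to priority 13 → {H:13, U:28}
add B (priority 39) → {H:13, U:28, B:39}
add T (priority 16) → {H:13, T:16, U:28, B:39}
add L (priority 31) → {H:13, T:16, U:28, L:31, B:39}
update B to priority 12 → {B:12, H:13, T:16, U:28, L:31}
update T to priority 24 → {B:12, H:13, T:24, U:28, L:31}
serve next job → B; now {H:13, T:24, U:28, L:31}

F, E, W, Z, B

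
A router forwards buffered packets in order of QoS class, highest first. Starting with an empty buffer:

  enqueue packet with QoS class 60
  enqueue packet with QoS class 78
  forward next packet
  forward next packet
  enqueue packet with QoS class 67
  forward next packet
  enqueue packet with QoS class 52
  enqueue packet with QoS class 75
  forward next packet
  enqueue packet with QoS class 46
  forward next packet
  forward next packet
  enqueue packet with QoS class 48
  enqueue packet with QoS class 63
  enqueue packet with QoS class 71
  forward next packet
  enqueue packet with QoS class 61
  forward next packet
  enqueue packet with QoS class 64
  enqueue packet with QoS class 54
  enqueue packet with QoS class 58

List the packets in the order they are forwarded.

insert 60 → {60}
insert 78 → {78, 60}
forward next packet → 78; now {60}
forward next packet → 60; now {}
insert 67 → {67}
forward next packet → 67; now {}
insert 52 → {52}
insert 75 → {75, 52}
forward next packet → 75; now {52}
insert 46 → {52, 46}
forward next packet → 52; now {46}
forward next packet → 46; now {}
insert 48 → {48}
insert 63 → {63, 48}
insert 71 → {71, 63, 48}
forward next packet → 71; now {63, 48}
insert 61 → {63, 61, 48}
forward next packet → 63; now {61, 48}
insert 64 → {64, 61, 48}
insert 54 → {64, 61, 54, 48}
insert 58 → {64, 61, 58, 54, 48}

78, 60, 67, 75, 52, 46, 71, 63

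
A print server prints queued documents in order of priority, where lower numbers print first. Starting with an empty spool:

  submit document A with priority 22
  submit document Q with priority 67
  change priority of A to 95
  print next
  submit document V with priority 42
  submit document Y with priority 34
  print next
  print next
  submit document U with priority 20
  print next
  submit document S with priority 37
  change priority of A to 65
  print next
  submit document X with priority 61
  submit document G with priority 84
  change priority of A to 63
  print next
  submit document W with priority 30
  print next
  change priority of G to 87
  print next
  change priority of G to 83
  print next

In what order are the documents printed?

add A (priority 22) → {A:22}
add Q (priority 67) → {A:22, Q:67}
update A to priority 95 → {Q:67, A:95}
print next → Q; now {A:95}
add V (priority 42) → {V:42, A:95}
add Y (priority 34) → {Y:34, V:42, A:95}
print next → Y; now {V:42, A:95}
print next → V; now {A:95}
add U (priority 20) → {U:20, A:95}
print next → U; now {A:95}
add S (priority 37) → {S:37, A:95}
update A to priority 65 → {S:37, A:65}
print next → S; now {A:65}
add X (priority 61) → {X:61, A:65}
add G (priority 84) → {X:61, A:65, G:84}
update A to priority 63 → {X:61, A:63, G:84}
print next → X; now {A:63, G:84}
add W (priority 30) → {W:30, A:63, G:84}
print next → W; now {A:63, G:84}
update G to priority 87 → {A:63, G:87}
print next → A; now {G:87}
update G to priority 83 → {G:83}
print next → G; now {}

Q, Y, V, U, S, X, W, A, G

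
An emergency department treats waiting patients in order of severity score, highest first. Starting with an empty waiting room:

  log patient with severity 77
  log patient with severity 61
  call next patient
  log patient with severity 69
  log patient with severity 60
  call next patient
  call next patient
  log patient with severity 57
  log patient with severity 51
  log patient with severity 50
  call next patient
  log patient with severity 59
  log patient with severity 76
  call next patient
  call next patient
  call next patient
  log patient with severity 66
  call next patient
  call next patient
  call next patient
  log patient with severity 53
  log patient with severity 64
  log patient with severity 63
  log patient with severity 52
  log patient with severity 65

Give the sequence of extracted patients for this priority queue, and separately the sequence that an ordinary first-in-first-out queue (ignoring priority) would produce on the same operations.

priority queue: 77, 69, 61, 60, 76, 59, 57, 66, 51, 50; FIFO queue: 77, 61, 69, 60, 57, 51, 50, 59, 76, 66

insert 77 → {77}
insert 61 → {77, 61}
call next patient → 77; now {61}
insert 69 → {69, 61}
insert 60 → {69, 61, 60}
call next patient → 69; now {61, 60}
call next patient → 61; now {60}
insert 57 → {60, 57}
insert 51 → {60, 57, 51}
insert 50 → {60, 57, 51, 50}
call next patient → 60; now {57, 51, 50}
insert 59 → {59, 57, 51, 50}
insert 76 → {76, 59, 57, 51, 50}
call next patient → 76; now {59, 57, 51, 50}
call next patient → 59; now {57, 51, 50}
call next patient → 57; now {51, 50}
insert 66 → {66, 51, 50}
call next patient → 66; now {51, 50}
call next patient → 51; now {50}
call next patient → 50; now {}
insert 53 → {53}
insert 64 → {64, 53}
insert 63 → {64, 63, 53}
insert 52 → {64, 63, 53, 52}
insert 65 → {65, 64, 63, 53, 52}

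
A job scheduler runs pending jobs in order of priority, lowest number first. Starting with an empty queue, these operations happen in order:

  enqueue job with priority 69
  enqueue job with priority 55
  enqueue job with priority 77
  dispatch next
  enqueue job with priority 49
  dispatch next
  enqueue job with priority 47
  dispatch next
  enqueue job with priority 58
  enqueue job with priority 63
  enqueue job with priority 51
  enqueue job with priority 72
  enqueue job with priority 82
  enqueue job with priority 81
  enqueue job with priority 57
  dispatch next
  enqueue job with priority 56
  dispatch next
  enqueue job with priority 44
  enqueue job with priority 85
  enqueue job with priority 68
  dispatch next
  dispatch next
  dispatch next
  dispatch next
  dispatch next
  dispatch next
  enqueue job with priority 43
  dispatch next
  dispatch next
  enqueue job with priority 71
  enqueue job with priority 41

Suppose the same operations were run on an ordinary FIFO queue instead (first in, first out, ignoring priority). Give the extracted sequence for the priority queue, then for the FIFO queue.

priority queue: [55, 49, 47, 51, 56, 44, 57, 58, 63, 68, 69, 43, 72]; FIFO queue: 69 → 55 → 77 → 49 → 47 → 58 → 63 → 51 → 72 → 82 → 81 → 57 → 56

insert 69 → {69}
insert 55 → {55, 69}
insert 77 → {55, 69, 77}
dispatch next → 55; now {69, 77}
insert 49 → {49, 69, 77}
dispatch next → 49; now {69, 77}
insert 47 → {47, 69, 77}
dispatch next → 47; now {69, 77}
insert 58 → {58, 69, 77}
insert 63 → {58, 63, 69, 77}
insert 51 → {51, 58, 63, 69, 77}
insert 72 → {51, 58, 63, 69, 72, 77}
insert 82 → {51, 58, 63, 69, 72, 77, 82}
insert 81 → {51, 58, 63, 69, 72, 77, 81, 82}
insert 57 → {51, 57, 58, 63, 69, 72, 77, 81, 82}
dispatch next → 51; now {57, 58, 63, 69, 72, 77, 81, 82}
insert 56 → {56, 57, 58, 63, 69, 72, 77, 81, 82}
dispatch next → 56; now {57, 58, 63, 69, 72, 77, 81, 82}
insert 44 → {44, 57, 58, 63, 69, 72, 77, 81, 82}
insert 85 → {44, 57, 58, 63, 69, 72, 77, 81, 82, 85}
insert 68 → {44, 57, 58, 63, 68, 69, 72, 77, 81, 82, 85}
dispatch next → 44; now {57, 58, 63, 68, 69, 72, 77, 81, 82, 85}
dispatch next → 57; now {58, 63, 68, 69, 72, 77, 81, 82, 85}
dispatch next → 58; now {63, 68, 69, 72, 77, 81, 82, 85}
dispatch next → 63; now {68, 69, 72, 77, 81, 82, 85}
dispatch next → 68; now {69, 72, 77, 81, 82, 85}
dispatch next → 69; now {72, 77, 81, 82, 85}
insert 43 → {43, 72, 77, 81, 82, 85}
dispatch next → 43; now {72, 77, 81, 82, 85}
dispatch next → 72; now {77, 81, 82, 85}
insert 71 → {71, 77, 81, 82, 85}
insert 41 → {41, 71, 77, 81, 82, 85}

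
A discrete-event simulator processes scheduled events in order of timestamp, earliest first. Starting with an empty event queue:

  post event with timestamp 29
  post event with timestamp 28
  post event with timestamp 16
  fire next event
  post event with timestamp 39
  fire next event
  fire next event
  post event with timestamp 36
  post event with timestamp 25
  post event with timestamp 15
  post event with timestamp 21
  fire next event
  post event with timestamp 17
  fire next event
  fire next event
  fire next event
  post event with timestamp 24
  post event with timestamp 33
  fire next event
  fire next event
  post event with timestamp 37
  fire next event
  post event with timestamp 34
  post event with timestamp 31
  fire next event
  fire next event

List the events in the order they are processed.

insert 29 → {29}
insert 28 → {28, 29}
insert 16 → {16, 28, 29}
fire next event → 16; now {28, 29}
insert 39 → {28, 29, 39}
fire next event → 28; now {29, 39}
fire next event → 29; now {39}
insert 36 → {36, 39}
insert 25 → {25, 36, 39}
insert 15 → {15, 25, 36, 39}
insert 21 → {15, 21, 25, 36, 39}
fire next event → 15; now {21, 25, 36, 39}
insert 17 → {17, 21, 25, 36, 39}
fire next event → 17; now {21, 25, 36, 39}
fire next event → 21; now {25, 36, 39}
fire next event → 25; now {36, 39}
insert 24 → {24, 36, 39}
insert 33 → {24, 33, 36, 39}
fire next event → 24; now {33, 36, 39}
fire next event → 33; now {36, 39}
insert 37 → {36, 37, 39}
fire next event → 36; now {37, 39}
insert 34 → {34, 37, 39}
insert 31 → {31, 34, 37, 39}
fire next event → 31; now {34, 37, 39}
fire next event → 34; now {37, 39}

[16, 28, 29, 15, 17, 21, 25, 24, 33, 36, 31, 34]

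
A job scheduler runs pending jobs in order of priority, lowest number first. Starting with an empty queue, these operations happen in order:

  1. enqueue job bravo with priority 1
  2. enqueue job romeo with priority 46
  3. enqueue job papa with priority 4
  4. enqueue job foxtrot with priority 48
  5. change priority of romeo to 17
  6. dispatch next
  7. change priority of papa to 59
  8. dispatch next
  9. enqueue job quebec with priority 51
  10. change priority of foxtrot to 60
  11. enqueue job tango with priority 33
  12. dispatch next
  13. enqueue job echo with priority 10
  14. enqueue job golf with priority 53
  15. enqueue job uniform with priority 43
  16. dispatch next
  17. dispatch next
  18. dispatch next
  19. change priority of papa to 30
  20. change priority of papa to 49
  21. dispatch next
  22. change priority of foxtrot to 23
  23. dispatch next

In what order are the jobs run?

bravo → romeo → tango → echo → uniform → quebec → papa → foxtrot

add bravo (priority 1) → {bravo:1}
add romeo (priority 46) → {bravo:1, romeo:46}
add papa (priority 4) → {bravo:1, papa:4, romeo:46}
add foxtrot (priority 48) → {bravo:1, papa:4, romeo:46, foxtrot:48}
update romeo to priority 17 → {bravo:1, papa:4, romeo:17, foxtrot:48}
dispatch next → bravo; now {papa:4, romeo:17, foxtrot:48}
update papa to priority 59 → {romeo:17, foxtrot:48, papa:59}
dispatch next → romeo; now {foxtrot:48, papa:59}
add quebec (priority 51) → {foxtrot:48, quebec:51, papa:59}
update foxtrot to priority 60 → {quebec:51, papa:59, foxtrot:60}
add tango (priority 33) → {tango:33, quebec:51, papa:59, foxtrot:60}
dispatch next → tango; now {quebec:51, papa:59, foxtrot:60}
add echo (priority 10) → {echo:10, quebec:51, papa:59, foxtrot:60}
add golf (priority 53) → {echo:10, quebec:51, golf:53, papa:59, foxtrot:60}
add uniform (priority 43) → {echo:10, uniform:43, quebec:51, golf:53, papa:59, foxtrot:60}
dispatch next → echo; now {uniform:43, quebec:51, golf:53, papa:59, foxtrot:60}
dispatch next → uniform; now {quebec:51, golf:53, papa:59, foxtrot:60}
dispatch next → quebec; now {golf:53, papa:59, foxtrot:60}
update papa to priority 30 → {papa:30, golf:53, foxtrot:60}
update papa to priority 49 → {papa:49, golf:53, foxtrot:60}
dispatch next → papa; now {golf:53, foxtrot:60}
update foxtrot to priority 23 → {foxtrot:23, golf:53}
dispatch next → foxtrot; now {golf:53}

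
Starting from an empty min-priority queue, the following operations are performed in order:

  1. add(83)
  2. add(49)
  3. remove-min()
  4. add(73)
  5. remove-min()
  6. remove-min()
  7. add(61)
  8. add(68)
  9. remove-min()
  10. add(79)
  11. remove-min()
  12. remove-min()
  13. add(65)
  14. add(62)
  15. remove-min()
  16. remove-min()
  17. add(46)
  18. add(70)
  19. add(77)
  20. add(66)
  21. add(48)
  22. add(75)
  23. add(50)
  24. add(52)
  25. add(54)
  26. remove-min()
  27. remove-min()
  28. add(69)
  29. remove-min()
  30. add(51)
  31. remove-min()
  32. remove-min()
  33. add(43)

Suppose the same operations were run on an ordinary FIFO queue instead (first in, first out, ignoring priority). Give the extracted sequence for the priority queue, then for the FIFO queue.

priority queue: 49 → 73 → 83 → 61 → 68 → 79 → 62 → 65 → 46 → 48 → 50 → 51 → 52; FIFO queue: 83, 49, 73, 61, 68, 79, 65, 62, 46, 70, 77, 66, 48

insert 83 → {83}
insert 49 → {49, 83}
remove-min → 49; now {83}
insert 73 → {73, 83}
remove-min → 73; now {83}
remove-min → 83; now {}
insert 61 → {61}
insert 68 → {61, 68}
remove-min → 61; now {68}
insert 79 → {68, 79}
remove-min → 68; now {79}
remove-min → 79; now {}
insert 65 → {65}
insert 62 → {62, 65}
remove-min → 62; now {65}
remove-min → 65; now {}
insert 46 → {46}
insert 70 → {46, 70}
insert 77 → {46, 70, 77}
insert 66 → {46, 66, 70, 77}
insert 48 → {46, 48, 66, 70, 77}
insert 75 → {46, 48, 66, 70, 75, 77}
insert 50 → {46, 48, 50, 66, 70, 75, 77}
insert 52 → {46, 48, 50, 52, 66, 70, 75, 77}
insert 54 → {46, 48, 50, 52, 54, 66, 70, 75, 77}
remove-min → 46; now {48, 50, 52, 54, 66, 70, 75, 77}
remove-min → 48; now {50, 52, 54, 66, 70, 75, 77}
insert 69 → {50, 52, 54, 66, 69, 70, 75, 77}
remove-min → 50; now {52, 54, 66, 69, 70, 75, 77}
insert 51 → {51, 52, 54, 66, 69, 70, 75, 77}
remove-min → 51; now {52, 54, 66, 69, 70, 75, 77}
remove-min → 52; now {54, 66, 69, 70, 75, 77}
insert 43 → {43, 54, 66, 69, 70, 75, 77}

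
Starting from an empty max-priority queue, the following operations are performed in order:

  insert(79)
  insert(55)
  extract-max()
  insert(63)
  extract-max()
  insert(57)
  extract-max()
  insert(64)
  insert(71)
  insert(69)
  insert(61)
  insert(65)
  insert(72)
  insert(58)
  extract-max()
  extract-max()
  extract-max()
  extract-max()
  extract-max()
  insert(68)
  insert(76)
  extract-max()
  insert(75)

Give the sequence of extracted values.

insert 79 → {79}
insert 55 → {79, 55}
extract-max → 79; now {55}
insert 63 → {63, 55}
extract-max → 63; now {55}
insert 57 → {57, 55}
extract-max → 57; now {55}
insert 64 → {64, 55}
insert 71 → {71, 64, 55}
insert 69 → {71, 69, 64, 55}
insert 61 → {71, 69, 64, 61, 55}
insert 65 → {71, 69, 65, 64, 61, 55}
insert 72 → {72, 71, 69, 65, 64, 61, 55}
insert 58 → {72, 71, 69, 65, 64, 61, 58, 55}
extract-max → 72; now {71, 69, 65, 64, 61, 58, 55}
extract-max → 71; now {69, 65, 64, 61, 58, 55}
extract-max → 69; now {65, 64, 61, 58, 55}
extract-max → 65; now {64, 61, 58, 55}
extract-max → 64; now {61, 58, 55}
insert 68 → {68, 61, 58, 55}
insert 76 → {76, 68, 61, 58, 55}
extract-max → 76; now {68, 61, 58, 55}
insert 75 → {75, 68, 61, 58, 55}

[79, 63, 57, 72, 71, 69, 65, 64, 76]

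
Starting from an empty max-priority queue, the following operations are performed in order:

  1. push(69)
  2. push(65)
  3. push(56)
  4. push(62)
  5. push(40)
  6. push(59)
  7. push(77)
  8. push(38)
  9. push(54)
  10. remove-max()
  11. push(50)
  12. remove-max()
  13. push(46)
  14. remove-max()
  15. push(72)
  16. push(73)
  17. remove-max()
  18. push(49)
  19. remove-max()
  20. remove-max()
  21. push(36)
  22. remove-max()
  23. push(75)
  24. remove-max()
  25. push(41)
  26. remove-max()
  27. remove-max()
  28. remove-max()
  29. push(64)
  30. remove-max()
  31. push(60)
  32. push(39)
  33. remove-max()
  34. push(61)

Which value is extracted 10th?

54

insert 69 → {69}
insert 65 → {69, 65}
insert 56 → {69, 65, 56}
insert 62 → {69, 65, 62, 56}
insert 40 → {69, 65, 62, 56, 40}
insert 59 → {69, 65, 62, 59, 56, 40}
insert 77 → {77, 69, 65, 62, 59, 56, 40}
insert 38 → {77, 69, 65, 62, 59, 56, 40, 38}
insert 54 → {77, 69, 65, 62, 59, 56, 54, 40, 38}
remove-max → 77; now {69, 65, 62, 59, 56, 54, 40, 38}
insert 50 → {69, 65, 62, 59, 56, 54, 50, 40, 38}
remove-max → 69; now {65, 62, 59, 56, 54, 50, 40, 38}
insert 46 → {65, 62, 59, 56, 54, 50, 46, 40, 38}
remove-max → 65; now {62, 59, 56, 54, 50, 46, 40, 38}
insert 72 → {72, 62, 59, 56, 54, 50, 46, 40, 38}
insert 73 → {73, 72, 62, 59, 56, 54, 50, 46, 40, 38}
remove-max → 73; now {72, 62, 59, 56, 54, 50, 46, 40, 38}
insert 49 → {72, 62, 59, 56, 54, 50, 49, 46, 40, 38}
remove-max → 72; now {62, 59, 56, 54, 50, 49, 46, 40, 38}
remove-max → 62; now {59, 56, 54, 50, 49, 46, 40, 38}
insert 36 → {59, 56, 54, 50, 49, 46, 40, 38, 36}
remove-max → 59; now {56, 54, 50, 49, 46, 40, 38, 36}
insert 75 → {75, 56, 54, 50, 49, 46, 40, 38, 36}
remove-max → 75; now {56, 54, 50, 49, 46, 40, 38, 36}
insert 41 → {56, 54, 50, 49, 46, 41, 40, 38, 36}
remove-max → 56; now {54, 50, 49, 46, 41, 40, 38, 36}
remove-max → 54; now {50, 49, 46, 41, 40, 38, 36}
remove-max → 50; now {49, 46, 41, 40, 38, 36}
insert 64 → {64, 49, 46, 41, 40, 38, 36}
remove-max → 64; now {49, 46, 41, 40, 38, 36}
insert 60 → {60, 49, 46, 41, 40, 38, 36}
insert 39 → {60, 49, 46, 41, 40, 39, 38, 36}
remove-max → 60; now {49, 46, 41, 40, 39, 38, 36}
insert 61 → {61, 49, 46, 41, 40, 39, 38, 36}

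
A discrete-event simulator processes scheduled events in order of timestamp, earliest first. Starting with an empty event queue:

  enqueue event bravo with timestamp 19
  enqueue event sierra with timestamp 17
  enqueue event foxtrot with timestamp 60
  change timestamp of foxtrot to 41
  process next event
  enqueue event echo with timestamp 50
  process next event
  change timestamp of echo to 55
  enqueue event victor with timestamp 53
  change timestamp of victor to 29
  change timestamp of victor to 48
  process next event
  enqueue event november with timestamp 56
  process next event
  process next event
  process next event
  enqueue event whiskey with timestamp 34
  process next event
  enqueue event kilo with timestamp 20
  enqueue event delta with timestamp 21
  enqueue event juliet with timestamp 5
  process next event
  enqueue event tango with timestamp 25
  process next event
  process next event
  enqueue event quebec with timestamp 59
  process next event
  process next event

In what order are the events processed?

sierra → bravo → foxtrot → victor → echo → november → whiskey → juliet → kilo → delta → tango → quebec

add bravo (timestamp 19) → {bravo:19}
add sierra (timestamp 17) → {sierra:17, bravo:19}
add foxtrot (timestamp 60) → {sierra:17, bravo:19, foxtrot:60}
update foxtrot to timestamp 41 → {sierra:17, bravo:19, foxtrot:41}
process next event → sierra; now {bravo:19, foxtrot:41}
add echo (timestamp 50) → {bravo:19, foxtrot:41, echo:50}
process next event → bravo; now {foxtrot:41, echo:50}
update echo to timestamp 55 → {foxtrot:41, echo:55}
add victor (timestamp 53) → {foxtrot:41, victor:53, echo:55}
update victor to timestamp 29 → {victor:29, foxtrot:41, echo:55}
update victor to timestamp 48 → {foxtrot:41, victor:48, echo:55}
process next event → foxtrot; now {victor:48, echo:55}
add november (timestamp 56) → {victor:48, echo:55, november:56}
process next event → victor; now {echo:55, november:56}
process next event → echo; now {november:56}
process next event → november; now {}
add whiskey (timestamp 34) → {whiskey:34}
process next event → whiskey; now {}
add kilo (timestamp 20) → {kilo:20}
add delta (timestamp 21) → {kilo:20, delta:21}
add juliet (timestamp 5) → {juliet:5, kilo:20, delta:21}
process next event → juliet; now {kilo:20, delta:21}
add tango (timestamp 25) → {kilo:20, delta:21, tango:25}
process next event → kilo; now {delta:21, tango:25}
process next event → delta; now {tango:25}
add quebec (timestamp 59) → {tango:25, quebec:59}
process next event → tango; now {quebec:59}
process next event → quebec; now {}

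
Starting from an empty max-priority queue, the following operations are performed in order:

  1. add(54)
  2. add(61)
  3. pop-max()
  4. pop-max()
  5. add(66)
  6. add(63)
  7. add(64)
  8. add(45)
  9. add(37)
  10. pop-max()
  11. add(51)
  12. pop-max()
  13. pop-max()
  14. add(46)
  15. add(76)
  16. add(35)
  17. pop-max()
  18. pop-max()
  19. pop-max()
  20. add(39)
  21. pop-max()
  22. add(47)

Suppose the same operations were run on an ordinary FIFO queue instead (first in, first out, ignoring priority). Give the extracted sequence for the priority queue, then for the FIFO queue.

priority queue: 61 → 54 → 66 → 64 → 63 → 76 → 51 → 46 → 45; FIFO queue: 54 → 61 → 66 → 63 → 64 → 45 → 37 → 51 → 46

insert 54 → {54}
insert 61 → {61, 54}
pop-max → 61; now {54}
pop-max → 54; now {}
insert 66 → {66}
insert 63 → {66, 63}
insert 64 → {66, 64, 63}
insert 45 → {66, 64, 63, 45}
insert 37 → {66, 64, 63, 45, 37}
pop-max → 66; now {64, 63, 45, 37}
insert 51 → {64, 63, 51, 45, 37}
pop-max → 64; now {63, 51, 45, 37}
pop-max → 63; now {51, 45, 37}
insert 46 → {51, 46, 45, 37}
insert 76 → {76, 51, 46, 45, 37}
insert 35 → {76, 51, 46, 45, 37, 35}
pop-max → 76; now {51, 46, 45, 37, 35}
pop-max → 51; now {46, 45, 37, 35}
pop-max → 46; now {45, 37, 35}
insert 39 → {45, 39, 37, 35}
pop-max → 45; now {39, 37, 35}
insert 47 → {47, 39, 37, 35}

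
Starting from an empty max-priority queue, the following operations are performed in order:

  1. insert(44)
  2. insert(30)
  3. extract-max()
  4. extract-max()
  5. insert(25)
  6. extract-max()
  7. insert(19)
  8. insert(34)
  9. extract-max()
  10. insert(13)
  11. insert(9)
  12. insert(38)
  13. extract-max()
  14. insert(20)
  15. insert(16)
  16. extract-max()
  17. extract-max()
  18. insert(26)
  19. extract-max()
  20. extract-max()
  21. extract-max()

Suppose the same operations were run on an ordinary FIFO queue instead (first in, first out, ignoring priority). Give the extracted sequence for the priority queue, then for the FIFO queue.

priority queue: [44, 30, 25, 34, 38, 20, 19, 26, 16, 13]; FIFO queue: [44, 30, 25, 19, 34, 13, 9, 38, 20, 16]

insert 44 → {44}
insert 30 → {44, 30}
extract-max → 44; now {30}
extract-max → 30; now {}
insert 25 → {25}
extract-max → 25; now {}
insert 19 → {19}
insert 34 → {34, 19}
extract-max → 34; now {19}
insert 13 → {19, 13}
insert 9 → {19, 13, 9}
insert 38 → {38, 19, 13, 9}
extract-max → 38; now {19, 13, 9}
insert 20 → {20, 19, 13, 9}
insert 16 → {20, 19, 16, 13, 9}
extract-max → 20; now {19, 16, 13, 9}
extract-max → 19; now {16, 13, 9}
insert 26 → {26, 16, 13, 9}
extract-max → 26; now {16, 13, 9}
extract-max → 16; now {13, 9}
extract-max → 13; now {9}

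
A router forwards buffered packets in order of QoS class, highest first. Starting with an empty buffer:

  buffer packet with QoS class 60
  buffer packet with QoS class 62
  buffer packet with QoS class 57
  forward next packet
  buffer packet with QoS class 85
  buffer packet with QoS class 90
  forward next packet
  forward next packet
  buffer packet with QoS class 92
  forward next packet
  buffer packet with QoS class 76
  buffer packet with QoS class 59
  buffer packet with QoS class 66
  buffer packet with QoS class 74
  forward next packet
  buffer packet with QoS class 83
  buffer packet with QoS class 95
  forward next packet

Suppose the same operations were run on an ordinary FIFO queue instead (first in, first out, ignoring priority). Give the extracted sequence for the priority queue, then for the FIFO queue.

priority queue: [62, 90, 85, 92, 76, 95]; FIFO queue: [60, 62, 57, 85, 90, 92]

insert 60 → {60}
insert 62 → {62, 60}
insert 57 → {62, 60, 57}
forward next packet → 62; now {60, 57}
insert 85 → {85, 60, 57}
insert 90 → {90, 85, 60, 57}
forward next packet → 90; now {85, 60, 57}
forward next packet → 85; now {60, 57}
insert 92 → {92, 60, 57}
forward next packet → 92; now {60, 57}
insert 76 → {76, 60, 57}
insert 59 → {76, 60, 59, 57}
insert 66 → {76, 66, 60, 59, 57}
insert 74 → {76, 74, 66, 60, 59, 57}
forward next packet → 76; now {74, 66, 60, 59, 57}
insert 83 → {83, 74, 66, 60, 59, 57}
insert 95 → {95, 83, 74, 66, 60, 59, 57}
forward next packet → 95; now {83, 74, 66, 60, 59, 57}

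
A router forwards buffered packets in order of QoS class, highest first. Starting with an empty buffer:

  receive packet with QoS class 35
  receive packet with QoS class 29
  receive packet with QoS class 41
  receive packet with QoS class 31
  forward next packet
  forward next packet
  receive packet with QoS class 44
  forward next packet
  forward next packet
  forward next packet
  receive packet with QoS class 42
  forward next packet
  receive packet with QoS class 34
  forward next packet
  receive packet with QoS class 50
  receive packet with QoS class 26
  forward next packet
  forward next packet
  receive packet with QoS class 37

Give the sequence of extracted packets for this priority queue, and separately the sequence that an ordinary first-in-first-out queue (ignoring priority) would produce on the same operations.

priority queue: [41, 35, 44, 31, 29, 42, 34, 50, 26]; FIFO queue: 35 → 29 → 41 → 31 → 44 → 42 → 34 → 50 → 26

insert 35 → {35}
insert 29 → {35, 29}
insert 41 → {41, 35, 29}
insert 31 → {41, 35, 31, 29}
forward next packet → 41; now {35, 31, 29}
forward next packet → 35; now {31, 29}
insert 44 → {44, 31, 29}
forward next packet → 44; now {31, 29}
forward next packet → 31; now {29}
forward next packet → 29; now {}
insert 42 → {42}
forward next packet → 42; now {}
insert 34 → {34}
forward next packet → 34; now {}
insert 50 → {50}
insert 26 → {50, 26}
forward next packet → 50; now {26}
forward next packet → 26; now {}
insert 37 → {37}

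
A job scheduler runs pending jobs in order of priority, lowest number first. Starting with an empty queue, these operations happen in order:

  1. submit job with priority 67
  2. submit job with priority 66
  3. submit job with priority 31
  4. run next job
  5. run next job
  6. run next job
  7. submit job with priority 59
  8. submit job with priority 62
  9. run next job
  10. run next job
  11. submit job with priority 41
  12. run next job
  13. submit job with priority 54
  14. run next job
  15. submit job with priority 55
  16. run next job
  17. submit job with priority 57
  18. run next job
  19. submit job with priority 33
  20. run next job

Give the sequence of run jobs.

insert 67 → {67}
insert 66 → {66, 67}
insert 31 → {31, 66, 67}
run next job → 31; now {66, 67}
run next job → 66; now {67}
run next job → 67; now {}
insert 59 → {59}
insert 62 → {59, 62}
run next job → 59; now {62}
run next job → 62; now {}
insert 41 → {41}
run next job → 41; now {}
insert 54 → {54}
run next job → 54; now {}
insert 55 → {55}
run next job → 55; now {}
insert 57 → {57}
run next job → 57; now {}
insert 33 → {33}
run next job → 33; now {}

31 → 66 → 67 → 59 → 62 → 41 → 54 → 55 → 57 → 33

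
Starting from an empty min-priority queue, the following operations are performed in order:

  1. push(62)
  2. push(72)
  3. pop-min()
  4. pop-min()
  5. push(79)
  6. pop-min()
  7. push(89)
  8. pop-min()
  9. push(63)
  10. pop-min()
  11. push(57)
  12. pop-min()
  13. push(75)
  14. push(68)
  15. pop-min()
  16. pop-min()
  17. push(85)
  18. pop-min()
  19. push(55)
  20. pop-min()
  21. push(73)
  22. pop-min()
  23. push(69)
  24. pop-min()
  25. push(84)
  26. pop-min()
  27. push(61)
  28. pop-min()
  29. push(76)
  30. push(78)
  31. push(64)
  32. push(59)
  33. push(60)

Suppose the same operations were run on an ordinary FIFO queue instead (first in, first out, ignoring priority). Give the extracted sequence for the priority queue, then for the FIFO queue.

insert 62 → {62}
insert 72 → {62, 72}
pop-min → 62; now {72}
pop-min → 72; now {}
insert 79 → {79}
pop-min → 79; now {}
insert 89 → {89}
pop-min → 89; now {}
insert 63 → {63}
pop-min → 63; now {}
insert 57 → {57}
pop-min → 57; now {}
insert 75 → {75}
insert 68 → {68, 75}
pop-min → 68; now {75}
pop-min → 75; now {}
insert 85 → {85}
pop-min → 85; now {}
insert 55 → {55}
pop-min → 55; now {}
insert 73 → {73}
pop-min → 73; now {}
insert 69 → {69}
pop-min → 69; now {}
insert 84 → {84}
pop-min → 84; now {}
insert 61 → {61}
pop-min → 61; now {}
insert 76 → {76}
insert 78 → {76, 78}
insert 64 → {64, 76, 78}
insert 59 → {59, 64, 76, 78}
insert 60 → {59, 60, 64, 76, 78}

priority queue: 62, 72, 79, 89, 63, 57, 68, 75, 85, 55, 73, 69, 84, 61; FIFO queue: 62, 72, 79, 89, 63, 57, 75, 68, 85, 55, 73, 69, 84, 61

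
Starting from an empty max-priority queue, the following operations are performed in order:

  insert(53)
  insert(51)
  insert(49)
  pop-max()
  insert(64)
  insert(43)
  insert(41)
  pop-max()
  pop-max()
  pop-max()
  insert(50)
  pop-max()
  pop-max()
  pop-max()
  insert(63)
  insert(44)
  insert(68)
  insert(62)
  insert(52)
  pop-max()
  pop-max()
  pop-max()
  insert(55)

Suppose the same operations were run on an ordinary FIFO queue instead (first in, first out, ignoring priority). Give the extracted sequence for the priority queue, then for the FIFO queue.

insert 53 → {53}
insert 51 → {53, 51}
insert 49 → {53, 51, 49}
pop-max → 53; now {51, 49}
insert 64 → {64, 51, 49}
insert 43 → {64, 51, 49, 43}
insert 41 → {64, 51, 49, 43, 41}
pop-max → 64; now {51, 49, 43, 41}
pop-max → 51; now {49, 43, 41}
pop-max → 49; now {43, 41}
insert 50 → {50, 43, 41}
pop-max → 50; now {43, 41}
pop-max → 43; now {41}
pop-max → 41; now {}
insert 63 → {63}
insert 44 → {63, 44}
insert 68 → {68, 63, 44}
insert 62 → {68, 63, 62, 44}
insert 52 → {68, 63, 62, 52, 44}
pop-max → 68; now {63, 62, 52, 44}
pop-max → 63; now {62, 52, 44}
pop-max → 62; now {52, 44}
insert 55 → {55, 52, 44}

priority queue: 53, 64, 51, 49, 50, 43, 41, 68, 63, 62; FIFO queue: 53 → 51 → 49 → 64 → 43 → 41 → 50 → 63 → 44 → 68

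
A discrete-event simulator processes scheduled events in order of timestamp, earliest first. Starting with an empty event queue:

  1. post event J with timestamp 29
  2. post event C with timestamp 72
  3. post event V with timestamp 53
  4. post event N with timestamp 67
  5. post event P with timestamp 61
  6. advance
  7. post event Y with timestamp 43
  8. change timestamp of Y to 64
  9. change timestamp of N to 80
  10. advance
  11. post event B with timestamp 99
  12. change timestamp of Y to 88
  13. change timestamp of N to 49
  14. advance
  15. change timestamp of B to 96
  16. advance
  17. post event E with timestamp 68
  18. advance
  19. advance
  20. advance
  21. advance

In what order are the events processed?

add J (timestamp 29) → {J:29}
add C (timestamp 72) → {J:29, C:72}
add V (timestamp 53) → {J:29, V:53, C:72}
add N (timestamp 67) → {J:29, V:53, N:67, C:72}
add P (timestamp 61) → {J:29, V:53, P:61, N:67, C:72}
advance → J; now {V:53, P:61, N:67, C:72}
add Y (timestamp 43) → {Y:43, V:53, P:61, N:67, C:72}
update Y to timestamp 64 → {V:53, P:61, Y:64, N:67, C:72}
update N to timestamp 80 → {V:53, P:61, Y:64, C:72, N:80}
advance → V; now {P:61, Y:64, C:72, N:80}
add B (timestamp 99) → {P:61, Y:64, C:72, N:80, B:99}
update Y to timestamp 88 → {P:61, C:72, N:80, Y:88, B:99}
update N to timestamp 49 → {N:49, P:61, C:72, Y:88, B:99}
advance → N; now {P:61, C:72, Y:88, B:99}
update B to timestamp 96 → {P:61, C:72, Y:88, B:96}
advance → P; now {C:72, Y:88, B:96}
add E (timestamp 68) → {E:68, C:72, Y:88, B:96}
advance → E; now {C:72, Y:88, B:96}
advance → C; now {Y:88, B:96}
advance → Y; now {B:96}
advance → B; now {}

J → V → N → P → E → C → Y → B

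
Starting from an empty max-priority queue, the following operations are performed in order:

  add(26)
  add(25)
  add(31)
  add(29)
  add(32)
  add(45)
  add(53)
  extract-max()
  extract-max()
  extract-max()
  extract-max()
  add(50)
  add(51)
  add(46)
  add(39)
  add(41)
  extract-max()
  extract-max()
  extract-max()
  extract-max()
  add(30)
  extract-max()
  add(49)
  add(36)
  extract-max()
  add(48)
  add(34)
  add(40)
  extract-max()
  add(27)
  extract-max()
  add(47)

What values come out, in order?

insert 26 → {26}
insert 25 → {26, 25}
insert 31 → {31, 26, 25}
insert 29 → {31, 29, 26, 25}
insert 32 → {32, 31, 29, 26, 25}
insert 45 → {45, 32, 31, 29, 26, 25}
insert 53 → {53, 45, 32, 31, 29, 26, 25}
extract-max → 53; now {45, 32, 31, 29, 26, 25}
extract-max → 45; now {32, 31, 29, 26, 25}
extract-max → 32; now {31, 29, 26, 25}
extract-max → 31; now {29, 26, 25}
insert 50 → {50, 29, 26, 25}
insert 51 → {51, 50, 29, 26, 25}
insert 46 → {51, 50, 46, 29, 26, 25}
insert 39 → {51, 50, 46, 39, 29, 26, 25}
insert 41 → {51, 50, 46, 41, 39, 29, 26, 25}
extract-max → 51; now {50, 46, 41, 39, 29, 26, 25}
extract-max → 50; now {46, 41, 39, 29, 26, 25}
extract-max → 46; now {41, 39, 29, 26, 25}
extract-max → 41; now {39, 29, 26, 25}
insert 30 → {39, 30, 29, 26, 25}
extract-max → 39; now {30, 29, 26, 25}
insert 49 → {49, 30, 29, 26, 25}
insert 36 → {49, 36, 30, 29, 26, 25}
extract-max → 49; now {36, 30, 29, 26, 25}
insert 48 → {48, 36, 30, 29, 26, 25}
insert 34 → {48, 36, 34, 30, 29, 26, 25}
insert 40 → {48, 40, 36, 34, 30, 29, 26, 25}
extract-max → 48; now {40, 36, 34, 30, 29, 26, 25}
insert 27 → {40, 36, 34, 30, 29, 27, 26, 25}
extract-max → 40; now {36, 34, 30, 29, 27, 26, 25}
insert 47 → {47, 36, 34, 30, 29, 27, 26, 25}

53, 45, 32, 31, 51, 50, 46, 41, 39, 49, 48, 40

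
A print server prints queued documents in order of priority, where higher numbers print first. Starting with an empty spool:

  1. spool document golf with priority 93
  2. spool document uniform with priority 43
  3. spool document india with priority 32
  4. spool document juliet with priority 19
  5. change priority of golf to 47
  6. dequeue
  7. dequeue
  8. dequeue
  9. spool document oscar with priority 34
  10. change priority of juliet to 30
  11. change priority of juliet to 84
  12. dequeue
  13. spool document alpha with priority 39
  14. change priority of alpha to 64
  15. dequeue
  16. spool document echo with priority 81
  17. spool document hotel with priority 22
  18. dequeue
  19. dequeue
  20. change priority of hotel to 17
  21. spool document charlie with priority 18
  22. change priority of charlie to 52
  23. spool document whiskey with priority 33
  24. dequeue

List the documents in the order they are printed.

add golf (priority 93) → {golf:93}
add uniform (priority 43) → {golf:93, uniform:43}
add india (priority 32) → {golf:93, uniform:43, india:32}
add juliet (priority 19) → {golf:93, uniform:43, india:32, juliet:19}
update golf to priority 47 → {golf:47, uniform:43, india:32, juliet:19}
dequeue → golf; now {uniform:43, india:32, juliet:19}
dequeue → uniform; now {india:32, juliet:19}
dequeue → india; now {juliet:19}
add oscar (priority 34) → {oscar:34, juliet:19}
update juliet to priority 30 → {oscar:34, juliet:30}
update juliet to priority 84 → {juliet:84, oscar:34}
dequeue → juliet; now {oscar:34}
add alpha (priority 39) → {alpha:39, oscar:34}
update alpha to priority 64 → {alpha:64, oscar:34}
dequeue → alpha; now {oscar:34}
add echo (priority 81) → {echo:81, oscar:34}
add hotel (priority 22) → {echo:81, oscar:34, hotel:22}
dequeue → echo; now {oscar:34, hotel:22}
dequeue → oscar; now {hotel:22}
update hotel to priority 17 → {hotel:17}
add charlie (priority 18) → {charlie:18, hotel:17}
update charlie to priority 52 → {charlie:52, hotel:17}
add whiskey (priority 33) → {charlie:52, whiskey:33, hotel:17}
dequeue → charlie; now {whiskey:33, hotel:17}

[golf, uniform, india, juliet, alpha, echo, oscar, charlie]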